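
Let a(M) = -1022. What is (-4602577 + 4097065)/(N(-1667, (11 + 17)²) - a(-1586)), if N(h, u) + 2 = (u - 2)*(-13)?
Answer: 14868/269 ≈ 55.271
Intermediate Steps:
N(h, u) = 24 - 13*u (N(h, u) = -2 + (u - 2)*(-13) = -2 + (-2 + u)*(-13) = -2 + (26 - 13*u) = 24 - 13*u)
(-4602577 + 4097065)/(N(-1667, (11 + 17)²) - a(-1586)) = (-4602577 + 4097065)/((24 - 13*(11 + 17)²) - 1*(-1022)) = -505512/((24 - 13*28²) + 1022) = -505512/((24 - 13*784) + 1022) = -505512/((24 - 10192) + 1022) = -505512/(-10168 + 1022) = -505512/(-9146) = -505512*(-1/9146) = 14868/269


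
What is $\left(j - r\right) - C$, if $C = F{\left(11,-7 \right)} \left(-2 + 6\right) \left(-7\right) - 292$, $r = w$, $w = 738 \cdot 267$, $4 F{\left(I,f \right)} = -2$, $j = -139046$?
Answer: $-335814$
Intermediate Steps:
$F{\left(I,f \right)} = - \frac{1}{2}$ ($F{\left(I,f \right)} = \frac{1}{4} \left(-2\right) = - \frac{1}{2}$)
$w = 197046$
$r = 197046$
$C = -278$ ($C = - \frac{\left(-2 + 6\right) \left(-7\right)}{2} - 292 = - \frac{4 \left(-7\right)}{2} - 292 = \left(- \frac{1}{2}\right) \left(-28\right) - 292 = 14 - 292 = -278$)
$\left(j - r\right) - C = \left(-139046 - 197046\right) - -278 = \left(-139046 - 197046\right) + 278 = -336092 + 278 = -335814$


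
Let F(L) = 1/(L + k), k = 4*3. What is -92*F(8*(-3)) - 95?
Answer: -262/3 ≈ -87.333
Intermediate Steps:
k = 12
F(L) = 1/(12 + L) (F(L) = 1/(L + 12) = 1/(12 + L))
-92*F(8*(-3)) - 95 = -92/(12 + 8*(-3)) - 95 = -92/(12 - 24) - 95 = -92/(-12) - 95 = -92*(-1/12) - 95 = 23/3 - 95 = -262/3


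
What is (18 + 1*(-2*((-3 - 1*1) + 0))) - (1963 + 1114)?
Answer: -3051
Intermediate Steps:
(18 + 1*(-2*((-3 - 1*1) + 0))) - (1963 + 1114) = (18 + 1*(-2*((-3 - 1) + 0))) - 1*3077 = (18 + 1*(-2*(-4 + 0))) - 3077 = (18 + 1*(-2*(-4))) - 3077 = (18 + 1*8) - 3077 = (18 + 8) - 3077 = 26 - 3077 = -3051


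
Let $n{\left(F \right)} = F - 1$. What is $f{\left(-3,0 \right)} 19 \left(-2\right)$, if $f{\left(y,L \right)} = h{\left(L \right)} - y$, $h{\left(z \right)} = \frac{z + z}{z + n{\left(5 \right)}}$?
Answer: $-114$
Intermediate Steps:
$n{\left(F \right)} = -1 + F$
$h{\left(z \right)} = \frac{2 z}{4 + z}$ ($h{\left(z \right)} = \frac{z + z}{z + \left(-1 + 5\right)} = \frac{2 z}{z + 4} = \frac{2 z}{4 + z}$)
$f{\left(y,L \right)} = - y + \frac{2 L}{4 + L}$ ($f{\left(y,L \right)} = \frac{2 L}{4 + L} - y = - y + \frac{2 L}{4 + L}$)
$f{\left(-3,0 \right)} 19 \left(-2\right) = \frac{2 \cdot 0 - - 3 \left(4 + 0\right)}{4 + 0} \cdot 19 \left(-2\right) = \frac{0 - \left(-3\right) 4}{4} \cdot 19 \left(-2\right) = \frac{0 + 12}{4} \cdot 19 \left(-2\right) = \frac{1}{4} \cdot 12 \cdot 19 \left(-2\right) = 3 \cdot 19 \left(-2\right) = 57 \left(-2\right) = -114$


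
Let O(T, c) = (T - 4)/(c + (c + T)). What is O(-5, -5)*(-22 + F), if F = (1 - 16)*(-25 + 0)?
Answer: 1059/5 ≈ 211.80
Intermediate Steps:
O(T, c) = (-4 + T)/(T + 2*c) (O(T, c) = (-4 + T)/(c + (T + c)) = (-4 + T)/(T + 2*c))
F = 375 (F = -15*(-25) = 375)
O(-5, -5)*(-22 + F) = ((-4 - 5)/(-5 + 2*(-5)))*(-22 + 375) = (-9/(-5 - 10))*353 = (-9/(-15))*353 = -1/15*(-9)*353 = (⅗)*353 = 1059/5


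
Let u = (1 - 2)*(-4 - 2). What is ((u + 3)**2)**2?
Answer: 6561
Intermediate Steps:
u = 6 (u = -1*(-6) = 6)
((u + 3)**2)**2 = ((6 + 3)**2)**2 = (9**2)**2 = 81**2 = 6561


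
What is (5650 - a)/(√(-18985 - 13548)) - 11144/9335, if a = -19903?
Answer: -11144/9335 - 25553*I*√32533/32533 ≈ -1.1938 - 141.67*I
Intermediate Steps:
(5650 - a)/(√(-18985 - 13548)) - 11144/9335 = (5650 - 1*(-19903))/(√(-18985 - 13548)) - 11144/9335 = (5650 + 19903)/(√(-32533)) - 11144*1/9335 = 25553/((I*√32533)) - 11144/9335 = 25553*(-I*√32533/32533) - 11144/9335 = -25553*I*√32533/32533 - 11144/9335 = -11144/9335 - 25553*I*√32533/32533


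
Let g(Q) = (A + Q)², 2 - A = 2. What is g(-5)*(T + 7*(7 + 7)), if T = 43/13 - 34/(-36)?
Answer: 598175/234 ≈ 2556.3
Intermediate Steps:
A = 0 (A = 2 - 1*2 = 2 - 2 = 0)
g(Q) = Q² (g(Q) = (0 + Q)² = Q²)
T = 995/234 (T = 43*(1/13) - 34*(-1/36) = 43/13 + 17/18 = 995/234 ≈ 4.2521)
g(-5)*(T + 7*(7 + 7)) = (-5)²*(995/234 + 7*(7 + 7)) = 25*(995/234 + 7*14) = 25*(995/234 + 98) = 25*(23927/234) = 598175/234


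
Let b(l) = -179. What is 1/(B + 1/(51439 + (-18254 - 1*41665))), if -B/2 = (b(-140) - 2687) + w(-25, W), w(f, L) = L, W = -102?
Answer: 8480/50337279 ≈ 0.00016846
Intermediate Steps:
B = 5936 (B = -2*((-179 - 2687) - 102) = -2*(-2866 - 102) = -2*(-2968) = 5936)
1/(B + 1/(51439 + (-18254 - 1*41665))) = 1/(5936 + 1/(51439 + (-18254 - 1*41665))) = 1/(5936 + 1/(51439 + (-18254 - 41665))) = 1/(5936 + 1/(51439 - 59919)) = 1/(5936 + 1/(-8480)) = 1/(5936 - 1/8480) = 1/(50337279/8480) = 8480/50337279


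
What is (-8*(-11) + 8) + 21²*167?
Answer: 73743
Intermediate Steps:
(-8*(-11) + 8) + 21²*167 = (88 + 8) + 441*167 = 96 + 73647 = 73743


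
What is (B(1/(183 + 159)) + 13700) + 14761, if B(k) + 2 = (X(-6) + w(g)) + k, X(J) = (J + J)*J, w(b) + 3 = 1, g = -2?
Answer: 9756919/342 ≈ 28529.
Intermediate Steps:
w(b) = -2 (w(b) = -3 + 1 = -2)
X(J) = 2*J² (X(J) = (2*J)*J = 2*J²)
B(k) = 68 + k (B(k) = -2 + ((2*(-6)² - 2) + k) = -2 + ((2*36 - 2) + k) = -2 + ((72 - 2) + k) = -2 + (70 + k) = 68 + k)
(B(1/(183 + 159)) + 13700) + 14761 = ((68 + 1/(183 + 159)) + 13700) + 14761 = ((68 + 1/342) + 13700) + 14761 = (23257/342 + 13700) + 14761 = 4708657/342 + 14761 = 9756919/342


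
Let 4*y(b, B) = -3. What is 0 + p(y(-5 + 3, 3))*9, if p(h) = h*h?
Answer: 81/16 ≈ 5.0625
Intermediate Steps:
y(b, B) = -3/4 (y(b, B) = (1/4)*(-3) = -3/4)
p(h) = h**2
0 + p(y(-5 + 3, 3))*9 = 0 + (-3/4)**2*9 = 0 + (9/16)*9 = 0 + 81/16 = 81/16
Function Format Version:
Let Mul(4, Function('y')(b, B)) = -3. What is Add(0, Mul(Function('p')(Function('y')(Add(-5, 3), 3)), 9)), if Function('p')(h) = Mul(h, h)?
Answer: Rational(81, 16) ≈ 5.0625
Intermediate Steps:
Function('y')(b, B) = Rational(-3, 4) (Function('y')(b, B) = Mul(Rational(1, 4), -3) = Rational(-3, 4))
Function('p')(h) = Pow(h, 2)
Add(0, Mul(Function('p')(Function('y')(Add(-5, 3), 3)), 9)) = Add(0, Mul(Pow(Rational(-3, 4), 2), 9)) = Add(0, Mul(Rational(9, 16), 9)) = Add(0, Rational(81, 16)) = Rational(81, 16)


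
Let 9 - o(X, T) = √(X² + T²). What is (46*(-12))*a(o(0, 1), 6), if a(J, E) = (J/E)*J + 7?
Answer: -9752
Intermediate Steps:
o(X, T) = 9 - √(T² + X²) (o(X, T) = 9 - √(X² + T²) = 9 - √(T² + X²))
a(J, E) = 7 + J²/E (a(J, E) = J²/E + 7 = 7 + J²/E)
(46*(-12))*a(o(0, 1), 6) = (46*(-12))*(7 + (9 - √(1² + 0²))²/6) = -552*(7 + (9 - √(1 + 0))²/6) = -552*(7 + (9 - √1)²/6) = -552*(7 + (9 - 1*1)²/6) = -552*(7 + (9 - 1)²/6) = -552*(7 + (⅙)*8²) = -552*(7 + (⅙)*64) = -552*(7 + 32/3) = -552*53/3 = -9752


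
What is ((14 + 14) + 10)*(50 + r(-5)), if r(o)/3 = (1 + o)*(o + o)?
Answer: 6460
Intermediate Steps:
r(o) = 6*o*(1 + o) (r(o) = 3*((1 + o)*(o + o)) = 3*((1 + o)*(2*o)) = 3*(2*o*(1 + o)) = 6*o*(1 + o))
((14 + 14) + 10)*(50 + r(-5)) = ((14 + 14) + 10)*(50 + 6*(-5)*(1 - 5)) = (28 + 10)*(50 + 6*(-5)*(-4)) = 38*(50 + 120) = 38*170 = 6460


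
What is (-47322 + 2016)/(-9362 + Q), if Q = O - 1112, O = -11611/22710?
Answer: 1028899260/237876151 ≈ 4.3254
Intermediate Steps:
O = -11611/22710 (O = -11611*1/22710 = -11611/22710 ≈ -0.51127)
Q = -25265131/22710 (Q = -11611/22710 - 1112 = -25265131/22710 ≈ -1112.5)
(-47322 + 2016)/(-9362 + Q) = (-47322 + 2016)/(-9362 - 25265131/22710) = -45306/(-237876151/22710) = -45306*(-22710/237876151) = 1028899260/237876151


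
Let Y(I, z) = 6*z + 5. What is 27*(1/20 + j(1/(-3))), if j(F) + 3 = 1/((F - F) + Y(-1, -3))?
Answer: -21249/260 ≈ -81.727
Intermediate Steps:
Y(I, z) = 5 + 6*z
j(F) = -40/13 (j(F) = -3 + 1/((F - F) + (5 + 6*(-3))) = -3 + 1/(0 + (5 - 18)) = -3 + 1/(0 - 13) = -3 + 1/(-13) = -3 - 1/13 = -40/13)
27*(1/20 + j(1/(-3))) = 27*(1/20 - 40/13) = 27*(-787/260) = -21249/260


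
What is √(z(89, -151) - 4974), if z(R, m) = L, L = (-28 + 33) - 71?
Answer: 12*I*√35 ≈ 70.993*I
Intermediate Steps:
L = -66 (L = 5 - 71 = -66)
z(R, m) = -66
√(z(89, -151) - 4974) = √(-66 - 4974) = √(-5040) = 12*I*√35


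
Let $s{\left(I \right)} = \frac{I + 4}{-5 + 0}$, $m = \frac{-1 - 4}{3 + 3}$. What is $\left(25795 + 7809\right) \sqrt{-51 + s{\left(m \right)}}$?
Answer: $\frac{16802 i \sqrt{46470}}{15} \approx 2.4147 \cdot 10^{5} i$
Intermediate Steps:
$m = - \frac{5}{6} \approx -0.83333$
$s{\left(I \right)} = - \frac{4}{5} - \frac{I}{5}$ ($s{\left(I \right)} = \frac{4 + I}{-5} = \left(4 + I\right) \left(- \frac{1}{5}\right) = - \frac{4}{5} - \frac{I}{5}$)
$\left(25795 + 7809\right) \sqrt{-51 + s{\left(m \right)}} = \left(25795 + 7809\right) \sqrt{-51 - \frac{19}{30}} = 33604 \sqrt{-51 + \left(- \frac{4}{5} + \frac{1}{6}\right)} = 33604 \sqrt{-51 - \frac{19}{30}} = 33604 \sqrt{- \frac{1549}{30}} = 33604 \frac{i \sqrt{46470}}{30} = \frac{16802 i \sqrt{46470}}{15}$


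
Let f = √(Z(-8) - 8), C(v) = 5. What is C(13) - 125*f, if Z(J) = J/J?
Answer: 5 - 125*I*√7 ≈ 5.0 - 330.72*I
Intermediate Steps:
Z(J) = 1
f = I*√7 (f = √(1 - 8) = √(-7) = I*√7 ≈ 2.6458*I)
C(13) - 125*f = 5 - 125*I*√7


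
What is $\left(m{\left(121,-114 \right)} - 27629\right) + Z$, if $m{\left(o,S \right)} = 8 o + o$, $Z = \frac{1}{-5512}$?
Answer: $- \frac{146288481}{5512} \approx -26540.0$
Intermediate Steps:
$Z = - \frac{1}{5512} \approx -0.00018142$
$m{\left(o,S \right)} = 9 o$
$\left(m{\left(121,-114 \right)} - 27629\right) + Z = \left(9 \cdot 121 - 27629\right) - \frac{1}{5512} = \left(1089 - 27629\right) - \frac{1}{5512} = -26540 - \frac{1}{5512} = - \frac{146288481}{5512}$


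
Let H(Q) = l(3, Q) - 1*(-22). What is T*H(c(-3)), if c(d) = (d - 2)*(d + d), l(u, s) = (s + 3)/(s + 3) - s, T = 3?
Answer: -21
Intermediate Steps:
l(u, s) = 1 - s (l(u, s) = (3 + s)/(3 + s) - s = 1 - s)
c(d) = 2*d*(-2 + d) (c(d) = (-2 + d)*(2*d) = 2*d*(-2 + d))
H(Q) = 23 - Q (H(Q) = (1 - Q) - 1*(-22) = (1 - Q) + 22 = 23 - Q)
T*H(c(-3)) = 3*(23 - 2*(-3)*(-2 - 3)) = 3*(23 - 2*(-3)*(-5)) = 3*(23 - 1*30) = 3*(23 - 30) = 3*(-7) = -21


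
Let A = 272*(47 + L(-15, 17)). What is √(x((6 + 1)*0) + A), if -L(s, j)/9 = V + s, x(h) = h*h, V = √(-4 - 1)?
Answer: 4*√(3094 - 153*I*√5) ≈ 222.83 - 12.282*I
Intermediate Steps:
V = I*√5 (V = √(-5) = I*√5 ≈ 2.2361*I)
x(h) = h²
L(s, j) = -9*s - 9*I*√5 (L(s, j) = -9*(I*√5 + s) = -9*(s + I*√5) = -9*s - 9*I*√5)
A = 49504 - 2448*I*√5 (A = 272*(47 + (-9*(-15) - 9*I*√5)) = 272*(47 + (135 - 9*I*√5)) = 272*(182 - 9*I*√5) = 49504 - 2448*I*√5 ≈ 49504.0 - 5473.9*I)
√(x((6 + 1)*0) + A) = √(((6 + 1)*0)² + (49504 - 2448*I*√5)) = √((7*0)² + (49504 - 2448*I*√5)) = √(0² + (49504 - 2448*I*√5)) = √(0 + (49504 - 2448*I*√5)) = √(49504 - 2448*I*√5)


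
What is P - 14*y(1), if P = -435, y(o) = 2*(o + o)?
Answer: -491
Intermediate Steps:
y(o) = 4*o (y(o) = 2*(2*o) = 4*o)
P - 14*y(1) = -435 - 14*4*1 = -435 - 14*4 = -435 - 1*56 = -435 - 56 = -491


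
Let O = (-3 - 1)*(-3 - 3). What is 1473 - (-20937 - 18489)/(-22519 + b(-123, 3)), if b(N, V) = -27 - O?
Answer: 16603092/11285 ≈ 1471.3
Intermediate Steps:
O = 24 (O = -4*(-6) = 24)
b(N, V) = -51 (b(N, V) = -27 - 1*24 = -27 - 24 = -51)
1473 - (-20937 - 18489)/(-22519 + b(-123, 3)) = 1473 - (-20937 - 18489)/(-22519 - 51) = 1473 - (-39426)/(-22570) = 1473 - (-39426)*(-1)/22570 = 1473 - 1*19713/11285 = 1473 - 19713/11285 = 16603092/11285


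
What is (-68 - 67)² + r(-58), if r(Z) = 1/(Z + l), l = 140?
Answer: 1494451/82 ≈ 18225.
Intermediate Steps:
r(Z) = 1/(140 + Z) (r(Z) = 1/(Z + 140) = 1/(140 + Z))
(-68 - 67)² + r(-58) = (-68 - 67)² + 1/(140 - 58) = (-135)² + 1/82 = 18225 + 1/82 = 1494451/82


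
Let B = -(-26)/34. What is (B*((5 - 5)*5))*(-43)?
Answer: 0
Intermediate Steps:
B = 13/17 (B = -(-26)/34 = -1*(-13/17) = 13/17 ≈ 0.76471)
(B*((5 - 5)*5))*(-43) = (13*((5 - 5)*5)/17)*(-43) = (13*(0*5)/17)*(-43) = ((13/17)*0)*(-43) = 0*(-43) = 0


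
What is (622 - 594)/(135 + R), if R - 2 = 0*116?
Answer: 28/137 ≈ 0.20438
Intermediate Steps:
R = 2 (R = 2 + 0*116 = 2 + 0 = 2)
(622 - 594)/(135 + R) = (622 - 594)/(135 + 2) = 28/137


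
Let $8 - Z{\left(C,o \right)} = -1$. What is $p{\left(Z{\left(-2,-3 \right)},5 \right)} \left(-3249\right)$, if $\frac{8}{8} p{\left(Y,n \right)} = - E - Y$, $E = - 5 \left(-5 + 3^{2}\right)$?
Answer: $-35739$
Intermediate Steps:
$Z{\left(C,o \right)} = 9$ ($Z{\left(C,o \right)} = 8 - -1 = 8 + 1 = 9$)
$E = -20$ ($E = - 5 \left(-5 + 9\right) = \left(-5\right) 4 = -20$)
$p{\left(Y,n \right)} = 20 - Y$ ($p{\left(Y,n \right)} = \left(-1\right) \left(-20\right) - Y = 20 - Y$)
$p{\left(Z{\left(-2,-3 \right)},5 \right)} \left(-3249\right) = \left(20 - 9\right) \left(-3249\right) = 11 \left(-3249\right) = -35739$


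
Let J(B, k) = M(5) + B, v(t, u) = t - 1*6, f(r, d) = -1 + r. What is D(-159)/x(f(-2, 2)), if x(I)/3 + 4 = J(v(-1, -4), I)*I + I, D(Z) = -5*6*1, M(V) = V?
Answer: 10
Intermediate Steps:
v(t, u) = -6 + t (v(t, u) = t - 6 = -6 + t)
J(B, k) = 5 + B
D(Z) = -30 (D(Z) = -30*1 = -30)
x(I) = -12 - 3*I (x(I) = -12 + 3*((5 + (-6 - 1))*I + I) = -12 + 3*((5 - 7)*I + I) = -12 + 3*(-2*I + I) = -12 + 3*(-I) = -12 - 3*I)
D(-159)/x(f(-2, 2)) = -30/(-12 - 3*(-1 - 2)) = -30/(-12 - 3*(-3)) = -30/(-12 + 9) = -30/(-3) = -30*(-⅓) = 10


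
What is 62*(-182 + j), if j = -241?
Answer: -26226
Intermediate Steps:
62*(-182 + j) = 62*(-182 - 241) = 62*(-423) = -26226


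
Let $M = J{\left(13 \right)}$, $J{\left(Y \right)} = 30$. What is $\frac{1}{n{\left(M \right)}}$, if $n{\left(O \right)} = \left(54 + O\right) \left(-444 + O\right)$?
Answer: $- \frac{1}{34776} \approx -2.8755 \cdot 10^{-5}$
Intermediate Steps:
$M = 30$
$n{\left(O \right)} = \left(-444 + O\right) \left(54 + O\right)$
$\frac{1}{n{\left(M \right)}} = \frac{1}{-23976 + 30^{2} - 11700} = \frac{1}{-23976 + 900 - 11700} = \frac{1}{-34776} = - \frac{1}{34776}$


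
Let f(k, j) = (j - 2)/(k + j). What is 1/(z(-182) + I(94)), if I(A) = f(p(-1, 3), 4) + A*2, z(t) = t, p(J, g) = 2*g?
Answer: 5/31 ≈ 0.16129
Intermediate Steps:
f(k, j) = (-2 + j)/(j + k)
I(A) = 1/5 + 2*A (I(A) = (-2 + 4)/(4 + 2*3) + A*2 = 2/(4 + 6) + 2*A = 2/10 + 2*A = (1/10)*2 + 2*A = 1/5 + 2*A)
1/(z(-182) + I(94)) = 1/(-182 + (1/5 + 2*94)) = 1/(-182 + (1/5 + 188)) = 1/(-182 + 941/5) = 1/(31/5) = 5/31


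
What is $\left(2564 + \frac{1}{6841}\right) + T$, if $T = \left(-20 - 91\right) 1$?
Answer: $\frac{16780974}{6841} \approx 2453.0$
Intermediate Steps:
$T = -111$ ($T = \left(-111\right) 1 = -111$)
$\left(2564 + \frac{1}{6841}\right) + T = \left(2564 + \frac{1}{6841}\right) - 111 = \frac{17540325}{6841} - 111 = \frac{16780974}{6841}$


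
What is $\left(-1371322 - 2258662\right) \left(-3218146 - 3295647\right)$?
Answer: $23644964369312$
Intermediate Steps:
$\left(-1371322 - 2258662\right) \left(-3218146 - 3295647\right) = \left(-3629984\right) \left(-6513793\right) = 23644964369312$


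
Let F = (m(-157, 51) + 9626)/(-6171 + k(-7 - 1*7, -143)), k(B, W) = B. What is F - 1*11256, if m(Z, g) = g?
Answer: -69628037/6185 ≈ -11258.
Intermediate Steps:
F = -9677/6185 (F = (51 + 9626)/(-6171 + (-7 - 1*7)) = 9677/(-6171 + (-7 - 7)) = 9677/(-6171 - 14) = 9677/(-6185) = 9677*(-1/6185) = -9677/6185 ≈ -1.5646)
F - 1*11256 = -9677/6185 - 1*11256 = -9677/6185 - 11256 = -69628037/6185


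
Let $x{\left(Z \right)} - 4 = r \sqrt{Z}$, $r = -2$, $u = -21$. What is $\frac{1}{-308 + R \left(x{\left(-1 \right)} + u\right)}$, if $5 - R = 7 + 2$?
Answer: $- \frac{15}{3604} - \frac{i}{7208} \approx -0.004162 - 0.00013873 i$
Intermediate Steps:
$x{\left(Z \right)} = 4 - 2 \sqrt{Z}$
$R = -4$ ($R = 5 - \left(7 + 2\right) = 5 - 9 = -4$)
$\frac{1}{-308 + R \left(x{\left(-1 \right)} + u\right)} = \frac{1}{-308 - 4 \left(\left(4 - 2 \sqrt{-1}\right) - 21\right)} = \frac{1}{-308 - 4 \left(\left(4 - 2 i\right) - 21\right)} = \frac{1}{-308 - 4 \left(-17 - 2 i\right)} = \frac{1}{-308 + \left(68 + 8 i\right)} = \frac{1}{-240 + 8 i} = \frac{-240 - 8 i}{57664}$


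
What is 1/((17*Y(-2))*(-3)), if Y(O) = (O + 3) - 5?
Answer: 1/204 ≈ 0.0049020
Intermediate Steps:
Y(O) = -2 + O (Y(O) = (3 + O) - 5 = -2 + O)
1/((17*Y(-2))*(-3)) = 1/((17*(-2 - 2))*(-3)) = 1/((17*(-4))*(-3)) = 1/(-68*(-3)) = 1/204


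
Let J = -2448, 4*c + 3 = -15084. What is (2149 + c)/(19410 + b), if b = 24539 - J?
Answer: -6491/185588 ≈ -0.034975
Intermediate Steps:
c = -15087/4 (c = -¾ + (¼)*(-15084) = -¾ - 3771 = -15087/4 ≈ -3771.8)
b = 26987 (b = 24539 - 1*(-2448) = 24539 + 2448 = 26987)
(2149 + c)/(19410 + b) = (2149 - 15087/4)/(19410 + 26987) = -6491/4/46397 = -6491/4*1/46397 = -6491/185588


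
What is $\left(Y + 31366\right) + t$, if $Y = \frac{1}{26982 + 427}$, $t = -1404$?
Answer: $\frac{821228459}{27409} \approx 29962.0$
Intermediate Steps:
$Y = \frac{1}{27409} \approx 3.6484 \cdot 10^{-5}$
$\left(Y + 31366\right) + t = \left(\frac{1}{27409} + 31366\right) - 1404 = \frac{859710695}{27409} - 1404 = \frac{821228459}{27409}$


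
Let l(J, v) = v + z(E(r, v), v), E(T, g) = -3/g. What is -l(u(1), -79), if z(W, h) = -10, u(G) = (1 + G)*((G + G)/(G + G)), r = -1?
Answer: 89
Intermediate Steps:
u(G) = 1 + G (u(G) = (1 + G)*((2*G)/((2*G))) = (1 + G)*((2*G)*(1/(2*G))) = (1 + G)*1 = 1 + G)
l(J, v) = -10 + v (l(J, v) = v - 10 = -10 + v)
-l(u(1), -79) = -(-10 - 79) = -1*(-89) = 89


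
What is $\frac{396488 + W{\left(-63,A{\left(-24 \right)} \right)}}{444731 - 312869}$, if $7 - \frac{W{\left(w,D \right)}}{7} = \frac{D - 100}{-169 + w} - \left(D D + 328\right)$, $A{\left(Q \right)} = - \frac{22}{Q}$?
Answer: $\frac{114864737}{37976256} \approx 3.0246$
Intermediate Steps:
$A{\left(Q \right)} = - \frac{22}{Q}$
$W{\left(w,D \right)} = 2345 + 7 D^{2} - \frac{7 \left(-100 + D\right)}{-169 + w}$ ($W{\left(w,D \right)} = 49 - 7 \left(\frac{D - 100}{-169 + w} - \left(D D + 328\right)\right) = 49 - 7 \left(\frac{-100 + D}{-169 + w} - \left(D^{2} + 328\right)\right) = 49 - 7 \left(\frac{-100 + D}{-169 + w} - \left(328 + D^{2}\right)\right) = 49 - 7 \left(-328 - D^{2} + \frac{-100 + D}{-169 + w}\right) = 49 + \left(2296 + 7 D^{2} - \frac{7 \left(-100 + D\right)}{-169 + w}\right) = 2345 + 7 D^{2} - \frac{7 \left(-100 + D\right)}{-169 + w}$)
$\frac{396488 + W{\left(-63,A{\left(-24 \right)} \right)}}{444731 - 312869} = \frac{396488 + \frac{7 \left(-56515 - - \frac{22}{-24} - 169 \left(- \frac{22}{-24}\right)^{2} + 335 \left(-63\right) - 63 \left(- \frac{22}{-24}\right)^{2}\right)}{-169 - 63}}{444731 - 312869} = \frac{396488 + \frac{7 \left(-56515 - \left(-22\right) \left(- \frac{1}{24}\right) - 169 \left(\left(-22\right) \left(- \frac{1}{24}\right)\right)^{2} - 21105 - 63 \left(\left(-22\right) \left(- \frac{1}{24}\right)\right)^{2}\right)}{-232}}{131862} = \left(396488 + 7 \left(- \frac{1}{232}\right) \left(-56515 - \frac{11}{12} - 169 \left(\frac{11}{12}\right)^{2} - 21105 - 63 \left(\frac{11}{12}\right)^{2}\right)\right) \frac{1}{131862} = \left(396488 + 7 \left(- \frac{1}{232}\right) \left(-56515 - \frac{11}{12} - \frac{20449}{144} - 21105 - \frac{847}{16}\right)\right) \frac{1}{131862} = \left(396488 + 7 \left(- \frac{1}{232}\right) \left(- \frac{2801371}{36}\right)\right) \frac{1}{131862} = \left(396488 + \frac{676193}{288}\right) \frac{1}{131862} = \frac{114864737}{288} \cdot \frac{1}{131862} = \frac{114864737}{37976256}$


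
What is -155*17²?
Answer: -44795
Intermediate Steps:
-155*17² = -155*289 = -44795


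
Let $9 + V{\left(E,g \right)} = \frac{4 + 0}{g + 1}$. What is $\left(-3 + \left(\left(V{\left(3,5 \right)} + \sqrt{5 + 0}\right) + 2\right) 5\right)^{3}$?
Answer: $- \frac{1475864}{27} + \frac{55955 \sqrt{5}}{3} \approx -12955.0$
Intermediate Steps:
$V{\left(E,g \right)} = -9 + \frac{4}{1 + g}$ ($V{\left(E,g \right)} = -9 + \frac{4 + 0}{g + 1} = -9 + \frac{4}{1 + g}$)
$\left(-3 + \left(\left(V{\left(3,5 \right)} + \sqrt{5 + 0}\right) + 2\right) 5\right)^{3} = \left(-3 + \left(\left(\frac{-5 - 45}{1 + 5} + \sqrt{5 + 0}\right) + 2\right) 5\right)^{3} = \left(-3 + \left(\left(\frac{-5 - 45}{6} + \sqrt{5}\right) + 2\right) 5\right)^{3} = \left(-3 + \left(\left(\frac{1}{6} \left(-50\right) + \sqrt{5}\right) + 2\right) 5\right)^{3} = \left(-3 + \left(\left(- \frac{25}{3} + \sqrt{5}\right) + 2\right) 5\right)^{3} = \left(-3 + \left(- \frac{19}{3} + \sqrt{5}\right) 5\right)^{3} = \left(-3 - \left(\frac{95}{3} - 5 \sqrt{5}\right)\right)^{3} = \left(- \frac{104}{3} + 5 \sqrt{5}\right)^{3}$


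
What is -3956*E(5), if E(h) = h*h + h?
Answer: -118680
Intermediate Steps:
E(h) = h + h**2 (E(h) = h**2 + h = h + h**2)
-3956*E(5) = -19780*(1 + 5) = -19780*6 = -3956*30 = -118680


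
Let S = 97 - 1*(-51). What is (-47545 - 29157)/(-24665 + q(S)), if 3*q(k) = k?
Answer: 230106/73847 ≈ 3.1160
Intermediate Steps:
S = 148 (S = 97 + 51 = 148)
q(k) = k/3
(-47545 - 29157)/(-24665 + q(S)) = (-47545 - 29157)/(-24665 + (⅓)*148) = -76702/(-24665 + 148/3) = -76702/(-73847/3) = -76702*(-3/73847) = 230106/73847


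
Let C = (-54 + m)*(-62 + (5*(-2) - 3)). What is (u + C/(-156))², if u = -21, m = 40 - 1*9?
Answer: 2778889/2704 ≈ 1027.7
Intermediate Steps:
m = 31 (m = 40 - 9 = 31)
C = 1725 (C = (-54 + 31)*(-62 + (5*(-2) - 3)) = -23*(-62 + (-10 - 3)) = -23*(-62 - 13) = -23*(-75) = 1725)
(u + C/(-156))² = (-21 + 1725/(-156))² = (-21 + 1725*(-1/156))² = (-21 - 575/52)² = (-1667/52)² = 2778889/2704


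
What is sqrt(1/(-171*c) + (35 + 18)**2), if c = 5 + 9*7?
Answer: sqrt(10550165473)/1938 ≈ 53.000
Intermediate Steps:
c = 68 (c = 5 + 63 = 68)
sqrt(1/(-171*c) + (35 + 18)**2) = sqrt(1/(-171*68) + (35 + 18)**2) = sqrt(1/(-11628) + 53**2) = sqrt(-1/11628 + 2809) = sqrt(32663051/11628) = sqrt(10550165473)/1938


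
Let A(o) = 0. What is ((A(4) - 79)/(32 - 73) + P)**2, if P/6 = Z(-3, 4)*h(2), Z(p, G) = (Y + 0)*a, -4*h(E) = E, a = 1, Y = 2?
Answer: 27889/1681 ≈ 16.591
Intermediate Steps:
h(E) = -E/4
Z(p, G) = 2 (Z(p, G) = (2 + 0)*1 = 2*1 = 2)
P = -6 (P = 6*(2*(-1/4*2)) = 6*(2*(-1/2)) = 6*(-1) = -6)
((A(4) - 79)/(32 - 73) + P)**2 = ((0 - 79)/(32 - 73) - 6)**2 = (-79/(-41) - 6)**2 = (-79*(-1/41) - 6)**2 = (79/41 - 6)**2 = (-167/41)**2 = 27889/1681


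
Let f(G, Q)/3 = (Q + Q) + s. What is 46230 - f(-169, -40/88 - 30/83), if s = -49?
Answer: 42346671/913 ≈ 46382.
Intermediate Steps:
f(G, Q) = -147 + 6*Q (f(G, Q) = 3*((Q + Q) - 49) = 3*(2*Q - 49) = 3*(-49 + 2*Q) = -147 + 6*Q)
46230 - f(-169, -40/88 - 30/83) = 46230 - (-147 + 6*(-40/88 - 30/83)) = 46230 - (-147 + 6*(-40*1/88 - 30*1/83)) = 46230 - (-147 + 6*(-5/11 - 30/83)) = 46230 - (-147 + 6*(-745/913)) = 46230 - (-147 - 4470/913) = 46230 - 1*(-138681/913) = 46230 + 138681/913 = 42346671/913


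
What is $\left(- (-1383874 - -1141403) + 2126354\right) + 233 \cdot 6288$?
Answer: $3833929$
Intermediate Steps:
$\left(- (-1383874 - -1141403) + 2126354\right) + 233 \cdot 6288 = \left(- (-1383874 + 1141403) + 2126354\right) + 1465104 = \left(\left(-1\right) \left(-242471\right) + 2126354\right) + 1465104 = \left(242471 + 2126354\right) + 1465104 = 2368825 + 1465104 = 3833929$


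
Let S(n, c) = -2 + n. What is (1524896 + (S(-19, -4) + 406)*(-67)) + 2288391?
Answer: 3787492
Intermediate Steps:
(1524896 + (S(-19, -4) + 406)*(-67)) + 2288391 = (1524896 + ((-2 - 19) + 406)*(-67)) + 2288391 = (1524896 + (-21 + 406)*(-67)) + 2288391 = (1524896 + 385*(-67)) + 2288391 = (1524896 - 25795) + 2288391 = 1499101 + 2288391 = 3787492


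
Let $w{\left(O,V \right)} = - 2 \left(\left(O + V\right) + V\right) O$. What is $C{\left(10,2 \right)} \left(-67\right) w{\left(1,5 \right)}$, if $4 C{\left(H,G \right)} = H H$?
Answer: $36850$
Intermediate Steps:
$w{\left(O,V \right)} = O \left(- 4 V - 2 O\right)$ ($w{\left(O,V \right)} = - 2 \left(O + 2 V\right) O = \left(- 4 V - 2 O\right) O = O \left(- 4 V - 2 O\right)$)
$C{\left(H,G \right)} = \frac{H^{2}}{4}$ ($C{\left(H,G \right)} = \frac{H H}{4} = \frac{H^{2}}{4}$)
$C{\left(10,2 \right)} \left(-67\right) w{\left(1,5 \right)} = \frac{10^{2}}{4} \left(-67\right) \left(\left(-2\right) 1 \left(1 + 2 \cdot 5\right)\right) = \frac{1}{4} \cdot 100 \left(-67\right) \left(\left(-2\right) 1 \left(1 + 10\right)\right) = 25 \left(-67\right) \left(\left(-2\right) 1 \cdot 11\right) = \left(-1675\right) \left(-22\right) = 36850$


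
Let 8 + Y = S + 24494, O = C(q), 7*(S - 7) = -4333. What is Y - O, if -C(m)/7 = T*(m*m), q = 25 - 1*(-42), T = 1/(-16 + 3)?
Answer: 278939/13 ≈ 21457.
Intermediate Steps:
S = -612 (S = 7 + (⅐)*(-4333) = 7 - 619 = -612)
T = -1/13 (T = 1/(-13) = -1/13 ≈ -0.076923)
q = 67 (q = 25 + 42 = 67)
C(m) = 7*m²/13 (C(m) = -(-7)*m*m/13 = -(-7)*m²/13 = 7*m²/13)
O = 31423/13 (O = (7/13)*67² = (7/13)*4489 = 31423/13 ≈ 2417.2)
Y = 23874 (Y = -8 + (-612 + 24494) = -8 + 23882 = 23874)
Y - O = 23874 - 1*31423/13 = 23874 - 31423/13 = 278939/13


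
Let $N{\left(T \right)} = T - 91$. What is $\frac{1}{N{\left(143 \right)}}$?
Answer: $\frac{1}{52} \approx 0.019231$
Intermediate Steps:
$N{\left(T \right)} = -91 + T$
$\frac{1}{N{\left(143 \right)}} = \frac{1}{-91 + 143} = \frac{1}{52}$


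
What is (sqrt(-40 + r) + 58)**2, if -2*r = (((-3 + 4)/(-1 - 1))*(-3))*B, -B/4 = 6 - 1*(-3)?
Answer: (58 + I*sqrt(13))**2 ≈ 3351.0 + 418.24*I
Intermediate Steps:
B = -36 (B = -4*(6 - 1*(-3)) = -4*(6 + 3) = -4*9 = -36)
r = 27 (r = -((-3 + 4)/(-1 - 1))*(-3)*(-36)/2 = -(1/(-2))*(-3)*(-36)/2 = -(1*(-1/2))*(-3)*(-36)/2 = -(-1/2*(-3))*(-36)/2 = -3*(-36)/4 = -1/2*(-54) = 27)
(sqrt(-40 + r) + 58)**2 = (sqrt(-40 + 27) + 58)**2 = (sqrt(-13) + 58)**2 = (I*sqrt(13) + 58)**2 = (58 + I*sqrt(13))**2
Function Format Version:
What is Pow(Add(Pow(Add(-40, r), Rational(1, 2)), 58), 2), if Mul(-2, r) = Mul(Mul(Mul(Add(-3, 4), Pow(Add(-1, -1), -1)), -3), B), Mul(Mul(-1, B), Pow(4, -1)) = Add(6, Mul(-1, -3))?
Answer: Pow(Add(58, Mul(I, Pow(13, Rational(1, 2)))), 2) ≈ Add(3351.0, Mul(418.24, I))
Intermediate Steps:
B = -36 (B = Mul(-4, Add(6, Mul(-1, -3))) = Mul(-4, Add(6, 3)) = Mul(-4, 9) = -36)
r = 27 (r = Mul(Rational(-1, 2), Mul(Mul(Mul(Add(-3, 4), Pow(Add(-1, -1), -1)), -3), -36)) = Mul(Rational(-1, 2), Mul(Mul(Mul(1, Pow(-2, -1)), -3), -36)) = Mul(Rational(-1, 2), Mul(Mul(Mul(1, Rational(-1, 2)), -3), -36)) = Mul(Rational(-1, 2), Mul(Mul(Rational(-1, 2), -3), -36)) = Mul(Rational(-1, 2), Mul(Rational(3, 2), -36)) = Mul(Rational(-1, 2), -54) = 27)
Pow(Add(Pow(Add(-40, r), Rational(1, 2)), 58), 2) = Pow(Add(Pow(Add(-40, 27), Rational(1, 2)), 58), 2) = Pow(Add(Pow(-13, Rational(1, 2)), 58), 2) = Pow(Add(Mul(I, Pow(13, Rational(1, 2))), 58), 2) = Pow(Add(58, Mul(I, Pow(13, Rational(1, 2)))), 2)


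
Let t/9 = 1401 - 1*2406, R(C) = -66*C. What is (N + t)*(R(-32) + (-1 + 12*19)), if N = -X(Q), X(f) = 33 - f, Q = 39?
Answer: -21142221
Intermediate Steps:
N = 6 (N = -(33 - 1*39) = -(33 - 39) = -1*(-6) = 6)
t = -9045 (t = 9*(1401 - 1*2406) = 9*(1401 - 2406) = 9*(-1005) = -9045)
(N + t)*(R(-32) + (-1 + 12*19)) = (6 - 9045)*(-66*(-32) + (-1 + 12*19)) = -9039*(2112 + (-1 + 228)) = -9039*(2112 + 227) = -9039*2339 = -21142221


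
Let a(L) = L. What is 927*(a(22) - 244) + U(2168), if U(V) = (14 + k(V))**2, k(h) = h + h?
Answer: 18716706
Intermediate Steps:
k(h) = 2*h
U(V) = (14 + 2*V)**2
927*(a(22) - 244) + U(2168) = 927*(22 - 244) + 4*(7 + 2168)**2 = 927*(-222) + 4*2175**2 = -205794 + 4*4730625 = -205794 + 18922500 = 18716706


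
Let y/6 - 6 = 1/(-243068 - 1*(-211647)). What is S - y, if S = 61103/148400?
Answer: -23706106091/666125200 ≈ -35.588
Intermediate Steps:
S = 8729/21200 (S = 61103*(1/148400) = 8729/21200 ≈ 0.41175)
y = 1131150/31421 (y = 36 + 6/(-243068 - 1*(-211647)) = 36 + 6/(-243068 + 211647) = 36 + 6/(-31421) = 36 + 6*(-1/31421) = 36 - 6/31421 = 1131150/31421 ≈ 36.000)
S - y = 8729/21200 - 1*1131150/31421 = 8729/21200 - 1131150/31421 = -23706106091/666125200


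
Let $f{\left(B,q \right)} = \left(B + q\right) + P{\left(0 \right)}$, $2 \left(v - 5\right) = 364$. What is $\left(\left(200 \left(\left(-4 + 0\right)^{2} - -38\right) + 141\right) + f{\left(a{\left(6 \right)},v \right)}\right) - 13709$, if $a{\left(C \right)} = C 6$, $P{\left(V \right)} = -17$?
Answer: $-2562$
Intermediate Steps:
$v = 187$ ($v = 5 + \frac{1}{2} \cdot 364 = 5 + 182 = 187$)
$a{\left(C \right)} = 6 C$
$f{\left(B,q \right)} = -17 + B + q$ ($f{\left(B,q \right)} = \left(B + q\right) - 17 = -17 + B + q$)
$\left(\left(200 \left(\left(-4 + 0\right)^{2} - -38\right) + 141\right) + f{\left(a{\left(6 \right)},v \right)}\right) - 13709 = \left(\left(200 \left(\left(-4 + 0\right)^{2} - -38\right) + 141\right) + \left(-17 + 6 \cdot 6 + 187\right)\right) - 13709 = \left(\left(200 \left(\left(-4\right)^{2} + 38\right) + 141\right) + \left(-17 + 36 + 187\right)\right) - 13709 = \left(\left(200 \left(16 + 38\right) + 141\right) + 206\right) - 13709 = \left(\left(200 \cdot 54 + 141\right) + 206\right) - 13709 = \left(\left(10800 + 141\right) + 206\right) - 13709 = \left(10941 + 206\right) - 13709 = 11147 - 13709 = -2562$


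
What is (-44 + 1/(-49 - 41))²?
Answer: 15689521/8100 ≈ 1937.0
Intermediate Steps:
(-44 + 1/(-49 - 41))² = (-44 + 1/(-90))² = (-44 - 1/90)² = (-3961/90)² = 15689521/8100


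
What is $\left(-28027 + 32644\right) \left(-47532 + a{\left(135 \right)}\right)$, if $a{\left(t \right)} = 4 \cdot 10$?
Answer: $-219270564$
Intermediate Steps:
$a{\left(t \right)} = 40$
$\left(-28027 + 32644\right) \left(-47532 + a{\left(135 \right)}\right) = \left(-28027 + 32644\right) \left(-47532 + 40\right) = 4617 \left(-47492\right) = -219270564$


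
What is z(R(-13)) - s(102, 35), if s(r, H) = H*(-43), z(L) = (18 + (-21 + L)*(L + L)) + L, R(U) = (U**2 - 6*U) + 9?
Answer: 122099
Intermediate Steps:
R(U) = 9 + U**2 - 6*U
z(L) = 18 + L + 2*L*(-21 + L) (z(L) = (18 + (-21 + L)*(2*L)) + L = (18 + 2*L*(-21 + L)) + L = 18 + L + 2*L*(-21 + L))
s(r, H) = -43*H
z(R(-13)) - s(102, 35) = (18 - 41*(9 + (-13)**2 - 6*(-13)) + 2*(9 + (-13)**2 - 6*(-13))**2) - (-43)*35 = (18 - 41*(9 + 169 + 78) + 2*(9 + 169 + 78)**2) - 1*(-1505) = (18 - 41*256 + 2*256**2) + 1505 = (18 - 10496 + 2*65536) + 1505 = (18 - 10496 + 131072) + 1505 = 120594 + 1505 = 122099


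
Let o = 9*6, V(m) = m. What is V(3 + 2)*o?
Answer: 270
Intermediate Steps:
o = 54
V(3 + 2)*o = (3 + 2)*54 = 5*54 = 270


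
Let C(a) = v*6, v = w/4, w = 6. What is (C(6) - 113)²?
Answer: 10816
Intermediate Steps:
v = 3/2 (v = 6/4 = 6*(¼) = 3/2 ≈ 1.5000)
C(a) = 9 (C(a) = (3/2)*6 = 9)
(C(6) - 113)² = (9 - 113)² = (-104)² = 10816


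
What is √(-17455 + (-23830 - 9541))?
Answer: I*√50826 ≈ 225.45*I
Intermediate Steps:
√(-17455 + (-23830 - 9541)) = √(-17455 - 33371) = √(-50826) = I*√50826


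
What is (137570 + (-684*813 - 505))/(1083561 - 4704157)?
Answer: 59861/517228 ≈ 0.11573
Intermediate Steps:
(137570 + (-684*813 - 505))/(1083561 - 4704157) = (137570 + (-556092 - 505))/(-3620596) = (137570 - 556597)*(-1/3620596) = -419027*(-1/3620596) = 59861/517228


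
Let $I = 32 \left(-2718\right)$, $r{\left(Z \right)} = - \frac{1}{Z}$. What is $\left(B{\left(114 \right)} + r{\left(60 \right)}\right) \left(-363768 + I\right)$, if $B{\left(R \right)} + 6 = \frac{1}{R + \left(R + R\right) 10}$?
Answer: $\frac{772859614}{285} \approx 2.7118 \cdot 10^{6}$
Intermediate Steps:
$B{\left(R \right)} = -6 + \frac{1}{21 R}$ ($B{\left(R \right)} = -6 + \frac{1}{R + \left(R + R\right) 10} = -6 + \frac{1}{R + 2 R 10} = -6 + \frac{1}{R + 20 R} = -6 + \frac{1}{21 R}$)
$I = -86976$
$\left(B{\left(114 \right)} + r{\left(60 \right)}\right) \left(-363768 + I\right) = \left(\left(-6 + \frac{1}{21 \cdot 114}\right) - \frac{1}{60}\right) \left(-363768 - 86976\right) = \left(\left(-6 + \frac{1}{21} \cdot \frac{1}{114}\right) - \frac{1}{60}\right) \left(-450744\right) = \left(\left(-6 + \frac{1}{2394}\right) - \frac{1}{60}\right) \left(-450744\right) = \left(- \frac{14363}{2394} - \frac{1}{60}\right) \left(-450744\right) = \left(- \frac{144029}{23940}\right) \left(-450744\right) = \frac{772859614}{285}$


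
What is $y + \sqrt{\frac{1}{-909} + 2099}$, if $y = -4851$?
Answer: $-4851 + \frac{\sqrt{192706990}}{303} \approx -4805.2$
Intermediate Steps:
$y + \sqrt{\frac{1}{-909} + 2099} = -4851 + \sqrt{\frac{1}{-909} + 2099} = -4851 + \sqrt{- \frac{1}{909} + 2099} = -4851 + \sqrt{\frac{1907990}{909}} = -4851 + \frac{\sqrt{192706990}}{303}$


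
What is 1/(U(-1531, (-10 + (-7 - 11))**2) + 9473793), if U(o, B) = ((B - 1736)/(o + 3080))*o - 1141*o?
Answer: 1549/17382266048 ≈ 8.9114e-8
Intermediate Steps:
U(o, B) = -1141*o + o*(-1736 + B)/(3080 + o) (U(o, B) = ((-1736 + B)/(3080 + o))*o - 1141*o = o*(-1736 + B)/(3080 + o) - 1141*o = -1141*o + o*(-1736 + B)/(3080 + o))
1/(U(-1531, (-10 + (-7 - 11))**2) + 9473793) = 1/(-1531*(-3516016 + (-10 + (-7 - 11))**2 - 1141*(-1531))/(3080 - 1531) + 9473793) = 1/(-1531*(-3516016 + (-10 - 18)**2 + 1746871)/1549 + 9473793) = 1/(-1531*1/1549*(-3516016 + (-28)**2 + 1746871) + 9473793) = 1/(-1531*1/1549*(-3516016 + 784 + 1746871) + 9473793) = 1/(-1531*1/1549*(-1768361) + 9473793) = 1/(2707360691/1549 + 9473793) = 1/(17382266048/1549) = 1549/17382266048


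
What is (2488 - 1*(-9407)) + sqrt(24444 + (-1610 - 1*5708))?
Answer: 11895 + sqrt(17126) ≈ 12026.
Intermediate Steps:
(2488 - 1*(-9407)) + sqrt(24444 + (-1610 - 1*5708)) = (2488 + 9407) + sqrt(24444 + (-1610 - 5708)) = 11895 + sqrt(24444 - 7318) = 11895 + sqrt(17126)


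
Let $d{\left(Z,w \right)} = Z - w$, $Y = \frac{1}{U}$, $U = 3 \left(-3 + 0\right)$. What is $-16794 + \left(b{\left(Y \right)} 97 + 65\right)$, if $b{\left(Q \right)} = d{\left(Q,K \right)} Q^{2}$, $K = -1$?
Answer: $- \frac{12194665}{729} \approx -16728.0$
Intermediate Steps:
$U = -9$ ($U = 3 \left(-3\right) = -9$)
$Y = - \frac{1}{9}$ ($Y = \frac{1}{-9} = - \frac{1}{9} \approx -0.11111$)
$b{\left(Q \right)} = Q^{2} \left(1 + Q\right)$ ($b{\left(Q \right)} = \left(Q - -1\right) Q^{2} = \left(Q + 1\right) Q^{2} = \left(1 + Q\right) Q^{2} = Q^{2} \left(1 + Q\right)$)
$-16794 + \left(b{\left(Y \right)} 97 + 65\right) = -16794 + \left(\left(- \frac{1}{9}\right)^{2} \left(1 - \frac{1}{9}\right) 97 + 65\right) = -16794 + \left(\frac{1}{81} \cdot \frac{8}{9} \cdot 97 + 65\right) = -16794 + \left(\frac{8}{729} \cdot 97 + 65\right) = -16794 + \left(\frac{776}{729} + 65\right) = -16794 + \frac{48161}{729} = - \frac{12194665}{729}$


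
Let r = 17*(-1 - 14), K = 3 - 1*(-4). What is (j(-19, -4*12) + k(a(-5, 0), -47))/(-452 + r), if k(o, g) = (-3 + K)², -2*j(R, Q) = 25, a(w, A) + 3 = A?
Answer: -1/202 ≈ -0.0049505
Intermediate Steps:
K = 7 (K = 3 + 4 = 7)
a(w, A) = -3 + A
j(R, Q) = -25/2 (j(R, Q) = -½*25 = -25/2)
r = -255 (r = 17*(-15) = -255)
k(o, g) = 16 (k(o, g) = (-3 + 7)² = 4² = 16)
(j(-19, -4*12) + k(a(-5, 0), -47))/(-452 + r) = (-25/2 + 16)/(-452 - 255) = (7/2)/(-707) = (7/2)*(-1/707) = -1/202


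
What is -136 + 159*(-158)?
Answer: -25258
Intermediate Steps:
-136 + 159*(-158) = -136 - 25122 = -25258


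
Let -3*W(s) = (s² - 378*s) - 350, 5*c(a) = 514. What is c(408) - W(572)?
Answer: 554632/15 ≈ 36975.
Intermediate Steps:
c(a) = 514/5 (c(a) = (⅕)*514 = 514/5)
W(s) = 350/3 + 126*s - s²/3 (W(s) = -((s² - 378*s) - 350)/3 = -(-350 + s² - 378*s)/3 = 350/3 + 126*s - s²/3)
c(408) - W(572) = 514/5 - (350/3 + 126*572 - ⅓*572²) = 514/5 - (350/3 + 72072 - ⅓*327184) = 514/5 - (350/3 + 72072 - 327184/3) = 514/5 - 1*(-110618/3) = 514/5 + 110618/3 = 554632/15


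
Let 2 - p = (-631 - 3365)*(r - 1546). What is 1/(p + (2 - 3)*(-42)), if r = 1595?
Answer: 1/195848 ≈ 5.1060e-6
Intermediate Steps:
p = 195806 (p = 2 - (-631 - 3365)*(1595 - 1546) = 2 - (-3996)*49 = 2 - 1*(-195804) = 2 + 195804 = 195806)
1/(p + (2 - 3)*(-42)) = 1/(195806 + (2 - 3)*(-42)) = 1/(195806 - 1*(-42)) = 1/(195806 + 42) = 1/195848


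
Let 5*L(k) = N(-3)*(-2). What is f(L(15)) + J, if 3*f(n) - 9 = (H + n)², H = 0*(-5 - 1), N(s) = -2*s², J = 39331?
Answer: 983782/25 ≈ 39351.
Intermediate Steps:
H = 0 (H = 0*(-6) = 0)
L(k) = 36/5 (L(k) = (-2*(-3)²*(-2))/5 = (-2*9*(-2))/5 = (-18*(-2))/5 = (⅕)*36 = 36/5)
f(n) = 3 + n²/3 (f(n) = 3 + (0 + n)²/3 = 3 + n²/3)
f(L(15)) + J = (3 + (36/5)²/3) + 39331 = (3 + (⅓)*(1296/25)) + 39331 = (3 + 432/25) + 39331 = 507/25 + 39331 = 983782/25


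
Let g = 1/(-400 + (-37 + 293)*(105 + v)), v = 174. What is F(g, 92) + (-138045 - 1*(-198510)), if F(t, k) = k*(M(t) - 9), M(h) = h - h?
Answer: 59637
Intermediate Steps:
M(h) = 0
g = 1/71024 (g = 1/(-400 + (-37 + 293)*(105 + 174)) = 1/(-400 + 256*279) = 1/(-400 + 71424) = 1/71024 ≈ 1.4080e-5)
F(t, k) = -9*k (F(t, k) = k*(0 - 9) = k*(-9) = -9*k)
F(g, 92) + (-138045 - 1*(-198510)) = -9*92 + (-138045 - 1*(-198510)) = -828 + (-138045 + 198510) = -828 + 60465 = 59637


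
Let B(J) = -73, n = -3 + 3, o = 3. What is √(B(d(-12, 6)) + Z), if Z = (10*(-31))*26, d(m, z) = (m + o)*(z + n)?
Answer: I*√8133 ≈ 90.183*I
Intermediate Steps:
n = 0
d(m, z) = z*(3 + m) (d(m, z) = (m + 3)*(z + 0) = (3 + m)*z = z*(3 + m))
Z = -8060 (Z = -310*26 = -8060)
√(B(d(-12, 6)) + Z) = √(-73 - 8060) = √(-8133) = I*√8133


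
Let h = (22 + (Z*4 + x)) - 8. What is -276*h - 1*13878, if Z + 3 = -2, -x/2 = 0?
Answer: -12222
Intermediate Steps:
x = 0 (x = -2*0 = 0)
Z = -5 (Z = -3 - 2 = -5)
h = -6 (h = (22 + (-5*4 + 0)) - 8 = (22 + (-20 + 0)) - 8 = (22 - 20) - 8 = 2 - 8 = -6)
-276*h - 1*13878 = -276*(-6) - 1*13878 = 1656 - 13878 = -12222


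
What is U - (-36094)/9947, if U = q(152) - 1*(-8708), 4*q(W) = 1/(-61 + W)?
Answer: 4506039061/517244 ≈ 8711.6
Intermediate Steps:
q(W) = 1/(4*(-61 + W))
U = 3169713/364 (U = 1/(4*(-61 + 152)) - 1*(-8708) = (¼)/91 + 8708 = (¼)*(1/91) + 8708 = 1/364 + 8708 = 3169713/364 ≈ 8708.0)
U - (-36094)/9947 = 3169713/364 - (-36094)/9947 = 3169713/364 - 1*(-36094/9947) = 3169713/364 + 36094/9947 = 4506039061/517244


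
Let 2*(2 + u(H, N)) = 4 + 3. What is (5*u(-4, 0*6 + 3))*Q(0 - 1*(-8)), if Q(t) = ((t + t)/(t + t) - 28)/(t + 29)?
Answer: -405/74 ≈ -5.4730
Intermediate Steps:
Q(t) = -27/(29 + t) (Q(t) = ((2*t)/((2*t)) - 28)/(29 + t) = ((2*t)*(1/(2*t)) - 28)/(29 + t) = (1 - 28)/(29 + t) = -27/(29 + t))
u(H, N) = 3/2 (u(H, N) = -2 + (4 + 3)/2 = -2 + (1/2)*7 = -2 + 7/2 = 3/2)
(5*u(-4, 0*6 + 3))*Q(0 - 1*(-8)) = (5*(3/2))*(-27/(29 + (0 - 1*(-8)))) = 15*(-27/(29 + (0 + 8)))/2 = 15*(-27/(29 + 8))/2 = 15*(-27/37)/2 = 15*(-27*1/37)/2 = (15/2)*(-27/37) = -405/74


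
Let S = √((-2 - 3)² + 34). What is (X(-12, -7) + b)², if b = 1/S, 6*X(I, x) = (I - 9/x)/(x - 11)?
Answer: 100379/3746736 + 25*√59/7434 ≈ 0.052622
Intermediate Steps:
S = √59 (S = √((-5)² + 34) = √(25 + 34) = √59 ≈ 7.6811)
X(I, x) = (I - 9/x)/(6*(-11 + x)) (X(I, x) = ((I - 9/x)/(x - 11))/6 = ((I - 9/x)/(-11 + x))/6 = (I - 9/x)/(6*(-11 + x)))
b = √59/59 (b = 1/(√59) = √59/59 ≈ 0.13019)
(X(-12, -7) + b)² = ((⅙)*(-9 - 12*(-7))/(-7*(-11 - 7)) + √59/59)² = ((⅙)*(-⅐)*(-9 + 84)/(-18) + √59/59)² = ((⅙)*(-⅐)*(-1/18)*75 + √59/59)² = (25/252 + √59/59)²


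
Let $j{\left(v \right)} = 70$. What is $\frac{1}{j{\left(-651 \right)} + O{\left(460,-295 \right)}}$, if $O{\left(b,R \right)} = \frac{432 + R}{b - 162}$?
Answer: $\frac{298}{20997} \approx 0.014193$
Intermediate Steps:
$O{\left(b,R \right)} = \frac{432 + R}{-162 + b}$
$\frac{1}{j{\left(-651 \right)} + O{\left(460,-295 \right)}} = \frac{1}{70 + \frac{432 - 295}{-162 + 460}} = \frac{1}{70 + \frac{1}{298} \cdot 137} = \frac{1}{70 + \frac{137}{298}} = \frac{1}{\frac{20997}{298}} = \frac{298}{20997}$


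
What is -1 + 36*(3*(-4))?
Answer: -433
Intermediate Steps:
-1 + 36*(3*(-4)) = -1 + 36*(-12) = -1 - 432 = -433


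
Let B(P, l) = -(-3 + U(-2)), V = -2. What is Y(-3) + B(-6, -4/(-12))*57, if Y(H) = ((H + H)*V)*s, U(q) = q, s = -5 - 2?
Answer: 201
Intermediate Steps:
s = -7
B(P, l) = 5 (B(P, l) = -(-3 - 2) = -1*(-5) = 5)
Y(H) = 28*H (Y(H) = ((H + H)*(-2))*(-7) = ((2*H)*(-2))*(-7) = -4*H*(-7) = 28*H)
Y(-3) + B(-6, -4/(-12))*57 = 28*(-3) + 5*57 = -84 + 285 = 201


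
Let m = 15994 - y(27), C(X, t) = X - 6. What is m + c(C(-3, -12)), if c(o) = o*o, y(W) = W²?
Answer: 15346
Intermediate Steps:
C(X, t) = -6 + X
c(o) = o²
m = 15265 (m = 15994 - 1*27² = 15994 - 1*729 = 15994 - 729 = 15265)
m + c(C(-3, -12)) = 15265 + (-6 - 3)² = 15265 + (-9)² = 15265 + 81 = 15346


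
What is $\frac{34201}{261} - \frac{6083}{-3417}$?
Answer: $\frac{39484160}{297279} \approx 132.82$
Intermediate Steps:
$\frac{34201}{261} - \frac{6083}{-3417} = 34201 \cdot \frac{1}{261} - - \frac{6083}{3417} = \frac{34201}{261} + \frac{6083}{3417} = \frac{39484160}{297279}$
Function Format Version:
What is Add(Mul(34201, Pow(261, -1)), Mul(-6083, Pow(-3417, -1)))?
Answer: Rational(39484160, 297279) ≈ 132.82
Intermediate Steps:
Add(Mul(34201, Pow(261, -1)), Mul(-6083, Pow(-3417, -1))) = Add(Mul(34201, Rational(1, 261)), Mul(-6083, Rational(-1, 3417))) = Add(Rational(34201, 261), Rational(6083, 3417)) = Rational(39484160, 297279)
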